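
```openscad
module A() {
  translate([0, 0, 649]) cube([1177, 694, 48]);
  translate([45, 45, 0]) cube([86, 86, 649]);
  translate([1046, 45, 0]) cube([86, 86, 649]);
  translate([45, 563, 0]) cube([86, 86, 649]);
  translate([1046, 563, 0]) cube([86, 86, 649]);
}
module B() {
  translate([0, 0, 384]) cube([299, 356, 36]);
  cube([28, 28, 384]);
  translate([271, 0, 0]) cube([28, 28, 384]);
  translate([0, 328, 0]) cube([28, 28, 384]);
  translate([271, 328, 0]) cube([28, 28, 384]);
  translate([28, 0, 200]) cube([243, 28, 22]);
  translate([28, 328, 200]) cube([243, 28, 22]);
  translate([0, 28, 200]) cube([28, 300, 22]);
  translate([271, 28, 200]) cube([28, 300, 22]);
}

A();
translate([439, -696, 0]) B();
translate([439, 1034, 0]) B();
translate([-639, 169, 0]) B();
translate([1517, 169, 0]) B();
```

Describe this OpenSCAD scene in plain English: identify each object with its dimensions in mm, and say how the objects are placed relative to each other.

A is a table: top 1177 mm (x) × 694 mm (y), 48 mm thick, upper face at z = 697 mm, on four 86×86 mm square legs, each inset 45 mm from the nearest pair of top edges, running from z = 0 to the bottom of the top.

B is a four-legged stool. The seat is 299×356 mm, 36 mm thick, top at z = 420 mm. It stands on four square legs, each 28×28 mm in cross-section, from z = 0 to the seat underside, each flush with a corner of the seat. Four stretchers, 28 mm wide and 22 mm tall, connect adjacent legs with their undersides at z = 200 mm, each running between the inner faces of the legs it joins and aligned with the legs' outer faces on the other axis.

Four stools sit around the table at the −y, +y, −x, +x sides.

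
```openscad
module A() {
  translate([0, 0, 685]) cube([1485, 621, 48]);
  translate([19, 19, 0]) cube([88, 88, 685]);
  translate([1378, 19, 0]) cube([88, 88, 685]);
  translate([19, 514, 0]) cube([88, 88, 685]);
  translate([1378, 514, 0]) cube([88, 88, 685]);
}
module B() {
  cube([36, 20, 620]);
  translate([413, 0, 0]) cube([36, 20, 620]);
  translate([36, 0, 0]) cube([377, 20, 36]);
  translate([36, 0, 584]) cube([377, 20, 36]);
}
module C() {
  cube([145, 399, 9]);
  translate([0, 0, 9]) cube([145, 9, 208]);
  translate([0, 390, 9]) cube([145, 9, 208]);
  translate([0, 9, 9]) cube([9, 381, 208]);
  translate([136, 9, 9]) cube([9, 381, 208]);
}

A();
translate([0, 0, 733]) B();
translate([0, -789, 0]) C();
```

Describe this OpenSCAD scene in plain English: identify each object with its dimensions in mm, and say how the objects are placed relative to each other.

A is a rectangular dining table. The top is 1485×621×48 mm with its upper surface at z = 733 mm. It stands on four 88×88 mm square legs, each inset 19 mm from the nearest pair of top edges, running from the floor to the underside of the top.

B is a picture frame with a 377×548 mm rectangular opening (x by z) and a uniform 36 mm border on every side. Frame depth is 20 mm along y. It is built from two vertical stiles running the full outside height and two horizontal rails spanning the gap between the stiles.

C is an open storage box with external size 145×399×217 mm and wall thickness 9 mm (the base is also 9 mm thick). The base covers the whole footprint; the four walls stand on the base, with the y-facing walls full-width and the x-facing walls fitting between their inner faces.

The picture frame is on top of the table. The open box is on the floor beside the table on its −y side.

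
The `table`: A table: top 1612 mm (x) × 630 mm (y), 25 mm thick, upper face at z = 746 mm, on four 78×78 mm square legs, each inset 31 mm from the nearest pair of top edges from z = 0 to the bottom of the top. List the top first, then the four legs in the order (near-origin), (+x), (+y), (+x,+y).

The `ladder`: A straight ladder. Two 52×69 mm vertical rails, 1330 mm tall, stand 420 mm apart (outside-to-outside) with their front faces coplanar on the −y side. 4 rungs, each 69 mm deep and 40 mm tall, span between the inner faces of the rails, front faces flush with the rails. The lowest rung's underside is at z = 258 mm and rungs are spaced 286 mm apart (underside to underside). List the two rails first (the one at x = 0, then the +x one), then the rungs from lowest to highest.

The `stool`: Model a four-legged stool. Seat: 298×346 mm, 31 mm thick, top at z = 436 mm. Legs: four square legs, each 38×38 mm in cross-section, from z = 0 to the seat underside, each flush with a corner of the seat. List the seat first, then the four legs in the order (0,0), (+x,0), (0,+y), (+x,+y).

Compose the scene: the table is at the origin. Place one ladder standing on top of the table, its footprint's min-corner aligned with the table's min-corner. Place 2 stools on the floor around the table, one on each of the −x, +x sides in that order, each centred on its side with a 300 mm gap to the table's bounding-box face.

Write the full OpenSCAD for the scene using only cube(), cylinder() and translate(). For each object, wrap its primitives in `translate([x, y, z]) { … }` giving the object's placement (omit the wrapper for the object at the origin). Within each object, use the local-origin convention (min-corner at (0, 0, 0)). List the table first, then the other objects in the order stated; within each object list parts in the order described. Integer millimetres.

translate([0, 0, 721]) cube([1612, 630, 25]);
translate([31, 31, 0]) cube([78, 78, 721]);
translate([1503, 31, 0]) cube([78, 78, 721]);
translate([31, 521, 0]) cube([78, 78, 721]);
translate([1503, 521, 0]) cube([78, 78, 721]);
translate([0, 0, 746]) {
  cube([52, 69, 1330]);
  translate([368, 0, 0]) cube([52, 69, 1330]);
  translate([52, 0, 258]) cube([316, 69, 40]);
  translate([52, 0, 544]) cube([316, 69, 40]);
  translate([52, 0, 830]) cube([316, 69, 40]);
  translate([52, 0, 1116]) cube([316, 69, 40]);
}
translate([-598, 142, 0]) {
  translate([0, 0, 405]) cube([298, 346, 31]);
  cube([38, 38, 405]);
  translate([260, 0, 0]) cube([38, 38, 405]);
  translate([0, 308, 0]) cube([38, 38, 405]);
  translate([260, 308, 0]) cube([38, 38, 405]);
}
translate([1912, 142, 0]) {
  translate([0, 0, 405]) cube([298, 346, 31]);
  cube([38, 38, 405]);
  translate([260, 0, 0]) cube([38, 38, 405]);
  translate([0, 308, 0]) cube([38, 38, 405]);
  translate([260, 308, 0]) cube([38, 38, 405]);
}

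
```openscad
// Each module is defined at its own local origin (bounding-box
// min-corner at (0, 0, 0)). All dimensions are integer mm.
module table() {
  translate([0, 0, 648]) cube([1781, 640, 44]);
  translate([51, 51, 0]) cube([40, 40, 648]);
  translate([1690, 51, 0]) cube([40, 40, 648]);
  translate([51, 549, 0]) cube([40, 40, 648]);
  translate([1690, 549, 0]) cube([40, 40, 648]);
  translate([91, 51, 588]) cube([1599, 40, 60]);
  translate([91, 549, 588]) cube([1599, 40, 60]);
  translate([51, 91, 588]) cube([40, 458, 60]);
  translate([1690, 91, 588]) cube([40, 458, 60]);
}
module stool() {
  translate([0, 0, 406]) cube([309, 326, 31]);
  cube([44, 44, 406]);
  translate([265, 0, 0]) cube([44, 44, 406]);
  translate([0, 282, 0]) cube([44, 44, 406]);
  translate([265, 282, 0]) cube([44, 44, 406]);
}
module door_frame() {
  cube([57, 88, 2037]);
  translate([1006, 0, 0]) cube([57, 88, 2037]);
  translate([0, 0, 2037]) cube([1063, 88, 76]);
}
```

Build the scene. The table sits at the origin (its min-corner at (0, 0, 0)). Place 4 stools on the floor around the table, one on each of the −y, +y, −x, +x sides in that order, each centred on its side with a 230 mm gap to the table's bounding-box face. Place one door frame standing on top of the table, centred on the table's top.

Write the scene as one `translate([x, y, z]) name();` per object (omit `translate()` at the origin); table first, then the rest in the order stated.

table();
translate([736, -556, 0]) stool();
translate([736, 870, 0]) stool();
translate([-539, 157, 0]) stool();
translate([2011, 157, 0]) stool();
translate([359, 276, 692]) door_frame();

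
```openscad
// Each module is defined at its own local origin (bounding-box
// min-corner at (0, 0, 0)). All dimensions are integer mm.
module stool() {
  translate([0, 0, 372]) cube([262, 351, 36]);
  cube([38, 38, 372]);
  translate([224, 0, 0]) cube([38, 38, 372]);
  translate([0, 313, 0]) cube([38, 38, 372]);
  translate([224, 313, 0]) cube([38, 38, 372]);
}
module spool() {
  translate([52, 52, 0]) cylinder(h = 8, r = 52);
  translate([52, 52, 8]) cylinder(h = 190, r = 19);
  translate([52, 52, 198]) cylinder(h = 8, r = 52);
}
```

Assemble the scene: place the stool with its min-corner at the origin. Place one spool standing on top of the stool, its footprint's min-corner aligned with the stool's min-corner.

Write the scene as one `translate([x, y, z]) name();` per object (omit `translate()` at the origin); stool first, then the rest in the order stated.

stool();
translate([0, 0, 408]) spool();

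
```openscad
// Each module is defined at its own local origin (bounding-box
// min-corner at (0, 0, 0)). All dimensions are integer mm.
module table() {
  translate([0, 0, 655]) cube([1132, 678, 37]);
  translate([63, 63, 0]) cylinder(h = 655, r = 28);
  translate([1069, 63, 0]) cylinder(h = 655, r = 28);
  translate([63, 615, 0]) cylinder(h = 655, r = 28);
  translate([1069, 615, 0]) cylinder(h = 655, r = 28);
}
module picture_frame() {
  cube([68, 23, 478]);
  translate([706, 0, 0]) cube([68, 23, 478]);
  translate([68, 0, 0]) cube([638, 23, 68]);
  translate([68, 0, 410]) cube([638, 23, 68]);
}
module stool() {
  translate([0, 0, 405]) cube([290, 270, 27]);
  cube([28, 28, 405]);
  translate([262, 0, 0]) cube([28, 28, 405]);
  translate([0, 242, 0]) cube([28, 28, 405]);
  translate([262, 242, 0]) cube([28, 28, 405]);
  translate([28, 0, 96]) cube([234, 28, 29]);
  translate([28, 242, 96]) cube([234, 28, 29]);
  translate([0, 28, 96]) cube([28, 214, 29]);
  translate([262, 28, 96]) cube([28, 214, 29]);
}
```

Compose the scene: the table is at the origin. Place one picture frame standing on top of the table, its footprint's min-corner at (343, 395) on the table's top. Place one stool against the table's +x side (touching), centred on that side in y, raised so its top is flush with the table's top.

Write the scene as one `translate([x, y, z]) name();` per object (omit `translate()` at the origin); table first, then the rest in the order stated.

table();
translate([343, 395, 692]) picture_frame();
translate([1132, 204, 260]) stool();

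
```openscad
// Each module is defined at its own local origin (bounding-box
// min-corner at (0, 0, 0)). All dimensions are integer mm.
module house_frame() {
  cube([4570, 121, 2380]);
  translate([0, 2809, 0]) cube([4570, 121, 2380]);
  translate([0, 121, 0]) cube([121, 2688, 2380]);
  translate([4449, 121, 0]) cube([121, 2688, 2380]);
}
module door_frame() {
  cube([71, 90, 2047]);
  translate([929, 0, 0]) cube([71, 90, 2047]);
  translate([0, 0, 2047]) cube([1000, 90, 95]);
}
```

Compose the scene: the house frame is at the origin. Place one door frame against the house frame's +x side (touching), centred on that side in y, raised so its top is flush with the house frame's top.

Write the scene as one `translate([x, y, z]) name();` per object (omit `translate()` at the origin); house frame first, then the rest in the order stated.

house_frame();
translate([4570, 1420, 238]) door_frame();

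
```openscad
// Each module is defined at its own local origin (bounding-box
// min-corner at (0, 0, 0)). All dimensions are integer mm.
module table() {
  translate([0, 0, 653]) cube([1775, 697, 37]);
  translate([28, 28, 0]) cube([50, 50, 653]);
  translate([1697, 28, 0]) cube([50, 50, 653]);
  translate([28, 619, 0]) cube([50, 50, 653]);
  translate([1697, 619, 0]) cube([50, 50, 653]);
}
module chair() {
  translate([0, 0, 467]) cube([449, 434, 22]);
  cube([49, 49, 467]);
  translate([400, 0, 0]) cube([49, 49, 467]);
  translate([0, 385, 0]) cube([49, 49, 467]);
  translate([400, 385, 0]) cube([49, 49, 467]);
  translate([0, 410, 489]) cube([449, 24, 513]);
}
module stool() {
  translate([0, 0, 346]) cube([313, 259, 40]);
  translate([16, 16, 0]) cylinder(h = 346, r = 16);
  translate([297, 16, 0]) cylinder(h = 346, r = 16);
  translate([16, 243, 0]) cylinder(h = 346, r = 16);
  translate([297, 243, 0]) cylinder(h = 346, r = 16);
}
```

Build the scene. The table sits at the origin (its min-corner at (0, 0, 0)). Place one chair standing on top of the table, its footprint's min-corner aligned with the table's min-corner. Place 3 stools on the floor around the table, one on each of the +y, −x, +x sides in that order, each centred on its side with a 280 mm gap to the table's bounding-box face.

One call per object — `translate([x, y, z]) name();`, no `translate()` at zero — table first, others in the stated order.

table();
translate([0, 0, 690]) chair();
translate([731, 977, 0]) stool();
translate([-593, 219, 0]) stool();
translate([2055, 219, 0]) stool();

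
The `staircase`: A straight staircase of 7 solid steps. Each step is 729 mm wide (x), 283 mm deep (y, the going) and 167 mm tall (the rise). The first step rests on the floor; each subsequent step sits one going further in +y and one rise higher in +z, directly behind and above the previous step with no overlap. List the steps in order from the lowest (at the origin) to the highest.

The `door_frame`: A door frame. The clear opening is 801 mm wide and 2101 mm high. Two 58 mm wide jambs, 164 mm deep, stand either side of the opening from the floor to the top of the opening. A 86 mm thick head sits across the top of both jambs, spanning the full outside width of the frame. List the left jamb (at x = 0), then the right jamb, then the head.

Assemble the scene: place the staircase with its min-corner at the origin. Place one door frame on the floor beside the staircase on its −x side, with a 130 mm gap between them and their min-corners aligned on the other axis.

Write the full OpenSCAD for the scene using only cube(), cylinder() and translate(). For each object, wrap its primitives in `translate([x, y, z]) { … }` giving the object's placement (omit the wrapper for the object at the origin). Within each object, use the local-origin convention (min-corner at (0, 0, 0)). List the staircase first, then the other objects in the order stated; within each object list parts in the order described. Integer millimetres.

cube([729, 283, 167]);
translate([0, 283, 167]) cube([729, 283, 167]);
translate([0, 566, 334]) cube([729, 283, 167]);
translate([0, 849, 501]) cube([729, 283, 167]);
translate([0, 1132, 668]) cube([729, 283, 167]);
translate([0, 1415, 835]) cube([729, 283, 167]);
translate([0, 1698, 1002]) cube([729, 283, 167]);
translate([-1047, 0, 0]) {
  cube([58, 164, 2101]);
  translate([859, 0, 0]) cube([58, 164, 2101]);
  translate([0, 0, 2101]) cube([917, 164, 86]);
}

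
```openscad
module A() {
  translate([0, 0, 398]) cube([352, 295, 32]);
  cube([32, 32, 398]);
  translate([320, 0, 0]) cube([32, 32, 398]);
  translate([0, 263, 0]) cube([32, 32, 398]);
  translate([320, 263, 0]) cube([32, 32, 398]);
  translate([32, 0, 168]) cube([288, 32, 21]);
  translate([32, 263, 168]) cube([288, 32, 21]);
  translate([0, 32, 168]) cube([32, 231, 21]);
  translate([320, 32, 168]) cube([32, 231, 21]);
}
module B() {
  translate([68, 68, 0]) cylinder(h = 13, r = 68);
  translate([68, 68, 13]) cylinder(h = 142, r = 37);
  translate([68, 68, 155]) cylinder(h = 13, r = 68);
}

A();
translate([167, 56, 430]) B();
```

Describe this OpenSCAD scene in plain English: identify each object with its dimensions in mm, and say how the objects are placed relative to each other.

A is a simple wooden stool: a rectangular seat 352 mm (x) by 295 mm (y), 32 mm thick, top face at z = 430 mm, on four square legs, each 32×32 mm in cross-section. The legs rest on z = 0, each flush with a corner of the seat. Four stretchers, 32 mm wide and 21 mm tall, connect adjacent legs with their undersides at z = 168 mm, each running between the inner faces of the legs it joins and aligned with the legs' outer faces on the other axis.

B is a spool: two coaxial disc flanges of radius 68 mm and thickness 13 mm, joined by a core cylinder of radius 37 mm and height 142 mm. The lower flange rests on z = 0 and the three cylinders share a vertical axis.

The spool is on top of the stool.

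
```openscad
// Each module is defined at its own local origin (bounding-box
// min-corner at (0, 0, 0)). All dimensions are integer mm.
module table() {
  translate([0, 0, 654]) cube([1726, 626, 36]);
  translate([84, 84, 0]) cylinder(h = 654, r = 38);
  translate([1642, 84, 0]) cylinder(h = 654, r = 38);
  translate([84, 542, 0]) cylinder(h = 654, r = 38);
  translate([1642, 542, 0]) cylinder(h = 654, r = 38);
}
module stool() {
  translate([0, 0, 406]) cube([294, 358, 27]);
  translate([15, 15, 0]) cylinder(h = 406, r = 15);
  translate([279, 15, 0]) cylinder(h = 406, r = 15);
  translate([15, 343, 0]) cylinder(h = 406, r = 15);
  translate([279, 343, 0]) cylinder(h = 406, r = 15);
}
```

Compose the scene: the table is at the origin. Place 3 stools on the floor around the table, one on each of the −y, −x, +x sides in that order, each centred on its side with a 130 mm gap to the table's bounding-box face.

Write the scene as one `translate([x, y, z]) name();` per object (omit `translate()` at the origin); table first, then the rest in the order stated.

table();
translate([716, -488, 0]) stool();
translate([-424, 134, 0]) stool();
translate([1856, 134, 0]) stool();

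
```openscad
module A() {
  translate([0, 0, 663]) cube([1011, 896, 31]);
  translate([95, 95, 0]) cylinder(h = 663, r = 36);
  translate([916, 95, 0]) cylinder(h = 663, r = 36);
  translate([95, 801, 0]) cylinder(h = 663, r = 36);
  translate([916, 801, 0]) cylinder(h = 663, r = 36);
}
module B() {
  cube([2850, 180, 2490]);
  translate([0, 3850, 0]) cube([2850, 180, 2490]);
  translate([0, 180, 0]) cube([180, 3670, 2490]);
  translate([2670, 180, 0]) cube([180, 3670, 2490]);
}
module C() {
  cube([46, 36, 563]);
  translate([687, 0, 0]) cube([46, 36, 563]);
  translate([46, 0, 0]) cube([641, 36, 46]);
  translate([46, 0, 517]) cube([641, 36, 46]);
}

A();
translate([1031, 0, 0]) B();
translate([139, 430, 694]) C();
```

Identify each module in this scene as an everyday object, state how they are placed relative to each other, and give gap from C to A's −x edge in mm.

The picture frame's min-x is at 139; the table's min-x is 0; gap = 139 mm.

A is a table. B is a house frame. C is a picture frame. The house frame is on the floor beside the table on its +x side. The picture frame is on top of the table, centred. The gap from the picture frame to the table's −x edge is 139 mm.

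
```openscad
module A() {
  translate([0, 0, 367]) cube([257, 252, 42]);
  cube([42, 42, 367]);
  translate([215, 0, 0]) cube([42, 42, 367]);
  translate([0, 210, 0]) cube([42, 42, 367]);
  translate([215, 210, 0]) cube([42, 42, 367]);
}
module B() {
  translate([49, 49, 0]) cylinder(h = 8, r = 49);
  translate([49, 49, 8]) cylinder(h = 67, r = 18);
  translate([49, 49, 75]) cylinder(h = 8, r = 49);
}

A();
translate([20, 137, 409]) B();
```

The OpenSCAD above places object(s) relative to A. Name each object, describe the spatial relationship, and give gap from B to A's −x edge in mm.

The spool's min-x is at 20; the stool's min-x is 0; gap = 20 mm.

A is a stool. B is a spool. The spool is on top of the stool. The gap from the spool to the stool's −x edge is 20 mm.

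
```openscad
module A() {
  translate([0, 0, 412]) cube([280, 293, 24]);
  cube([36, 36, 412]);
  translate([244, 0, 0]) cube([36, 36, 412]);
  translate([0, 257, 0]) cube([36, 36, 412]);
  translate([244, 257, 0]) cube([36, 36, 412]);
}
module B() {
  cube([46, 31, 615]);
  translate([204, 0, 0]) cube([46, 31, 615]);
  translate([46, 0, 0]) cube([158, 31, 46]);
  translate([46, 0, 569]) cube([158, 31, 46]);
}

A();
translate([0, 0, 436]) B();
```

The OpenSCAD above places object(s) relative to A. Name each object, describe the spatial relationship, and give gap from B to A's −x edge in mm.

A is a stool. B is a picture frame. The picture frame is on top of the stool. The gap from the picture frame to the stool's −x edge is 0 mm.

The picture frame's min-x is at 0; the stool's min-x is 0; gap = 0 mm.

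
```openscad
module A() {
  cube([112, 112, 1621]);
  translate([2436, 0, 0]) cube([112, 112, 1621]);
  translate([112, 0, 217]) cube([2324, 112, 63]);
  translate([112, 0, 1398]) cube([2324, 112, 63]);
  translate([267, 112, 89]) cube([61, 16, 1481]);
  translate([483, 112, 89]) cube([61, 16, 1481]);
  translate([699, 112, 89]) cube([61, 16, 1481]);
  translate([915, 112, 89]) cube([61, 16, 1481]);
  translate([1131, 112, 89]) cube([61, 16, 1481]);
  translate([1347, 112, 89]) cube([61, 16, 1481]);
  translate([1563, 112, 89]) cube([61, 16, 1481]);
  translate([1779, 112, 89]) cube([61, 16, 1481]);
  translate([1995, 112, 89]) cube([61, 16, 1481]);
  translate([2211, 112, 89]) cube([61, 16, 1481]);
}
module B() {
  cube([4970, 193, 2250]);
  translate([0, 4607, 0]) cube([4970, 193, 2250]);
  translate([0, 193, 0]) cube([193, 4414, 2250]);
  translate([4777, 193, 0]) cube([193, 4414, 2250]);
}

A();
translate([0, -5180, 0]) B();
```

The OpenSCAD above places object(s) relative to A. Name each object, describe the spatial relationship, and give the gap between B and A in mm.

A is a fence section. B is a house frame. The house frame is on the floor beside the fence section on its −y side. The gap between the house frame and the fence section is 380 mm.

The house frame's nearest face is 380 mm from the fence section's −y face.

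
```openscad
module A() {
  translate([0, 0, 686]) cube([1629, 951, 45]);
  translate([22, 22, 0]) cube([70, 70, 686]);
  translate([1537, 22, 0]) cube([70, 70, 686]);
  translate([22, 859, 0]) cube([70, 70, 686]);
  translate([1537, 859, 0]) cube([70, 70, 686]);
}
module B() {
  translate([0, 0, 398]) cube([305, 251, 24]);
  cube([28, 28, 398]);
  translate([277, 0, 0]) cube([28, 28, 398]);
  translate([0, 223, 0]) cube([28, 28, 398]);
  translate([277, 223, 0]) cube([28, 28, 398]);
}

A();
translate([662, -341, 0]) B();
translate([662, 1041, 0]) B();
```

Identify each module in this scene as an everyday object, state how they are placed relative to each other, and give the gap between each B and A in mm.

Each stool's nearest face is 90 mm from the table's bounding box.

A is a table. B is a stool. Two stools sit around the table at the −y, +y sides. The gap between each stool and the table is 90 mm.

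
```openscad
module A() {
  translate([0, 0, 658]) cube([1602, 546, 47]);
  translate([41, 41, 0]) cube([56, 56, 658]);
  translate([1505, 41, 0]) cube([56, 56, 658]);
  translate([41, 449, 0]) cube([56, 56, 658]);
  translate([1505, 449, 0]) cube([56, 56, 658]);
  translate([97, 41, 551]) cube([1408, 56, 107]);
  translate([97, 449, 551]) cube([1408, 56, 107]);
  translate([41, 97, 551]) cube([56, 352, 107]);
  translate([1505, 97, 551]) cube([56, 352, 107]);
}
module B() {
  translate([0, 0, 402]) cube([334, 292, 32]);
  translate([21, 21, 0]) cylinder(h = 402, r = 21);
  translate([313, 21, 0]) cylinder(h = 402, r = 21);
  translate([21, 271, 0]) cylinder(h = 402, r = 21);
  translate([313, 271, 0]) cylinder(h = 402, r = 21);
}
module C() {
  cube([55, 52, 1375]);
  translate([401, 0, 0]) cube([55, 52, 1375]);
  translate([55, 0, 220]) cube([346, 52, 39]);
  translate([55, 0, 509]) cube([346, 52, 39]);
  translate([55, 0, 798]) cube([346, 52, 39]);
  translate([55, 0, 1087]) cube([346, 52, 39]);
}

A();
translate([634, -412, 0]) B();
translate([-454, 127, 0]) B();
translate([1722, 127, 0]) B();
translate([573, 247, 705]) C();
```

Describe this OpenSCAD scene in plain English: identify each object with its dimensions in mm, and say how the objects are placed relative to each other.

A is a rectangular dining table. The top is 1602×546×47 mm with its upper surface at z = 705 mm. It stands on four 56×56 mm square legs, each inset 41 mm from the nearest pair of top edges, running from the floor to the underside of the top. Four apron rails, 56 mm thick and 107 mm tall, run between adjacent legs with their top edges flush with the underside of the top and their outer faces flush with the legs' outer faces.

B is a simple wooden stool: a rectangular seat 334 mm (x) by 292 mm (y), 32 mm thick, top face at z = 434 mm, on four round legs, each 42 mm in diameter. The legs rest on z = 0, each leg's axis is inset half a diameter from the nearest pair of seat edges (so the leg's bounding box is flush with the corner).

C is a straight ladder. Two 55×52 mm vertical rails, 1375 mm tall, stand 456 mm apart (outside-to-outside) with their front faces coplanar on the −y side. 4 rungs, each 52 mm deep and 39 mm tall, span between the inner faces of the rails, front faces flush with the rails. The lowest rung's underside is at z = 220 mm and rungs are spaced 289 mm apart (underside to underside).

Three stools sit around the table at the −y, −x, +x sides. The ladder is on top of the table, centred.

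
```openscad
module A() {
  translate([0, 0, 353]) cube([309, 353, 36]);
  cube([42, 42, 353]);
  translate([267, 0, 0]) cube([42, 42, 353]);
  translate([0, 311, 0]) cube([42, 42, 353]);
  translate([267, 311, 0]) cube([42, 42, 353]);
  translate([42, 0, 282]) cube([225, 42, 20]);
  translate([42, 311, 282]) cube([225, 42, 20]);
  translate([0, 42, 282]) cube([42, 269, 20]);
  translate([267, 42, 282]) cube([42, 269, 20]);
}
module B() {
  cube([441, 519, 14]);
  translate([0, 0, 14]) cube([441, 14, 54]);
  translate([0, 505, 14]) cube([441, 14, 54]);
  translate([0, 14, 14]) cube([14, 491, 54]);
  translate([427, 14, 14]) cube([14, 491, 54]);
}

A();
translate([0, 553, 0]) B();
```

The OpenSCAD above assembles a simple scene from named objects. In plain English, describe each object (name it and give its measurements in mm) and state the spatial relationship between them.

A is a four-legged stool. The seat is a 309×353×36 mm slab whose top surface is at z = 389 mm; four square legs, each 42×42 mm in cross-section, run from the floor (z = 0) to the underside of the seat, each flush with a corner of the seat. Four stretchers, 42 mm wide and 20 mm tall, connect adjacent legs with their undersides at z = 282 mm, each running between the inner faces of the legs it joins and aligned with the legs' outer faces on the other axis.

B is an open-topped rectangular box: outside dimensions 441×519×68 mm, with a uniform wall and base thickness of 14 mm. The base is a full 441×519 slab on the floor; four walls sit on top of the base. The front and back walls (the −y and +y sides) span the full width; the two side walls fit between them.

The open box is on the floor beside the stool on its +y side.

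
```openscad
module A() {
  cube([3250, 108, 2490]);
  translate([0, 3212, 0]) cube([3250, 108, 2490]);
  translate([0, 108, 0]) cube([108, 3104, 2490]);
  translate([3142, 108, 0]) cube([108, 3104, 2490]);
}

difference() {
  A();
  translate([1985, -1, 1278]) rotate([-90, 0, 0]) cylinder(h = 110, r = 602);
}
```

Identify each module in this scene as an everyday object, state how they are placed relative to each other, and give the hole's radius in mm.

A is a house frame. The house frame has a circular hole through its front wall. The hole's radius is 602 mm.

The subtracted cylinder has r = 602 mm.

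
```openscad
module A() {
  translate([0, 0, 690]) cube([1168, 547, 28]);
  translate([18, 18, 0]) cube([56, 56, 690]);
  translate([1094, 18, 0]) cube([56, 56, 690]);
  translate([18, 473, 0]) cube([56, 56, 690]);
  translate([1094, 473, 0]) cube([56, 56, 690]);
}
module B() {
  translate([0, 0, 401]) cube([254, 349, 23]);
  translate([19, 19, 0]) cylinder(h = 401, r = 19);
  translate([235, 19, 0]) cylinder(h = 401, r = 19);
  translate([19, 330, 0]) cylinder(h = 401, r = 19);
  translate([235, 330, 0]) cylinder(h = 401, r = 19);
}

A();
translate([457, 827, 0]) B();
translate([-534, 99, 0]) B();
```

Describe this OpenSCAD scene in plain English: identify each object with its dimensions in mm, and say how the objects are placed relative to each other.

A is a table with a 1168×547 mm rectangular top, 28 mm thick, top surface at z = 718 mm, supported by four 56×56 mm square legs, each inset 18 mm from the nearest pair of top edges, running from the floor.

B is a four-legged stool. The seat is a 254×349×23 mm slab whose top surface is at z = 424 mm; four round legs, each 38 mm in diameter, run from the floor (z = 0) to the underside of the seat, each leg's axis is inset half a diameter from the nearest pair of seat edges (so the leg's bounding box is flush with the corner).

Two stools sit around the table at the +y, −x sides.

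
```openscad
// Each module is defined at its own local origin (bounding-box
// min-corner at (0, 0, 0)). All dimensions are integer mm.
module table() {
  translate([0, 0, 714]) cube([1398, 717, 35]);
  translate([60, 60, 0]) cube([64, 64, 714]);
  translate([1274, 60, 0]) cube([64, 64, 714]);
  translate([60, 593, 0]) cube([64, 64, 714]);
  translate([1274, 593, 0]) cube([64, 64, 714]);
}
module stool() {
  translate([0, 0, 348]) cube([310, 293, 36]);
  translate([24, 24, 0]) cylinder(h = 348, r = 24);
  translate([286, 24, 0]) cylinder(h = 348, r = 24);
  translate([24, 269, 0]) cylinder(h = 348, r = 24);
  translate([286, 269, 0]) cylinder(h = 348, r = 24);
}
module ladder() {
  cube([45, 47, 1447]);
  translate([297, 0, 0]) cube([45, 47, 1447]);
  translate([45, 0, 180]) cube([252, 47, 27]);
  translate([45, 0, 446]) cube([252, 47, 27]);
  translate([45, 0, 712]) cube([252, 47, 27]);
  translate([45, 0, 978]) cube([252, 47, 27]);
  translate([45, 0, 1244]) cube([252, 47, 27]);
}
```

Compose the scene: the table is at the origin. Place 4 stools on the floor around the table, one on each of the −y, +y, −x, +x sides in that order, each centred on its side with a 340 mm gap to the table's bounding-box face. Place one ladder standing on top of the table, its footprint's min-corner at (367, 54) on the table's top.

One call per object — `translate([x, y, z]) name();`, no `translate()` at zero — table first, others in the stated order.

table();
translate([544, -633, 0]) stool();
translate([544, 1057, 0]) stool();
translate([-650, 212, 0]) stool();
translate([1738, 212, 0]) stool();
translate([367, 54, 749]) ladder();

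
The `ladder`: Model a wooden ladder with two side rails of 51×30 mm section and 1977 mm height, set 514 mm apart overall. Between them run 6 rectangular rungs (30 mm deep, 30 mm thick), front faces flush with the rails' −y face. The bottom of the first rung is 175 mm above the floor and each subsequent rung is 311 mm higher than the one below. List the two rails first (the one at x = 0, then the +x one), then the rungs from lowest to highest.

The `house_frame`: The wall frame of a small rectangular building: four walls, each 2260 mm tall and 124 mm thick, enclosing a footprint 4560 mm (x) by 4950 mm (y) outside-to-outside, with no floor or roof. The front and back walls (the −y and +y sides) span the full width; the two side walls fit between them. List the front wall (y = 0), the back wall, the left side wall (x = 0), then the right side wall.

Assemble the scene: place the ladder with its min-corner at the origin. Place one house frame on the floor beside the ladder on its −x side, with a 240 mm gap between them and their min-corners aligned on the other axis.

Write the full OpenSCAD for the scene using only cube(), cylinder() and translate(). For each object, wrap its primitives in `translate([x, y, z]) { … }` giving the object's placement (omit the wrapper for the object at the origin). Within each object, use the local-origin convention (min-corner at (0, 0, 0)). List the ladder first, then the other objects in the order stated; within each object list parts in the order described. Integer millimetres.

cube([51, 30, 1977]);
translate([463, 0, 0]) cube([51, 30, 1977]);
translate([51, 0, 175]) cube([412, 30, 30]);
translate([51, 0, 486]) cube([412, 30, 30]);
translate([51, 0, 797]) cube([412, 30, 30]);
translate([51, 0, 1108]) cube([412, 30, 30]);
translate([51, 0, 1419]) cube([412, 30, 30]);
translate([51, 0, 1730]) cube([412, 30, 30]);
translate([-4800, 0, 0]) {
  cube([4560, 124, 2260]);
  translate([0, 4826, 0]) cube([4560, 124, 2260]);
  translate([0, 124, 0]) cube([124, 4702, 2260]);
  translate([4436, 124, 0]) cube([124, 4702, 2260]);
}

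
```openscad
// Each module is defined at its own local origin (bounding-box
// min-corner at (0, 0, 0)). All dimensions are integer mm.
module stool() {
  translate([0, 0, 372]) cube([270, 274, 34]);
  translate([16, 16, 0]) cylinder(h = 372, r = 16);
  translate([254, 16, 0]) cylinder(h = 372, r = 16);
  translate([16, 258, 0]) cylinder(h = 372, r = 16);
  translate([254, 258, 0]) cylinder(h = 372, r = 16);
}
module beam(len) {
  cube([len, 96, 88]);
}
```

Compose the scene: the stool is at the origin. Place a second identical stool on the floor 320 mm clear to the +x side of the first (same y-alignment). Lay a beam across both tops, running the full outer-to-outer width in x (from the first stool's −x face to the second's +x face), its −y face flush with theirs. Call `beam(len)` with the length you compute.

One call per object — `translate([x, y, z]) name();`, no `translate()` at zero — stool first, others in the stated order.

stool();
translate([590, 0, 0]) stool();
translate([0, 0, 406]) beam(860);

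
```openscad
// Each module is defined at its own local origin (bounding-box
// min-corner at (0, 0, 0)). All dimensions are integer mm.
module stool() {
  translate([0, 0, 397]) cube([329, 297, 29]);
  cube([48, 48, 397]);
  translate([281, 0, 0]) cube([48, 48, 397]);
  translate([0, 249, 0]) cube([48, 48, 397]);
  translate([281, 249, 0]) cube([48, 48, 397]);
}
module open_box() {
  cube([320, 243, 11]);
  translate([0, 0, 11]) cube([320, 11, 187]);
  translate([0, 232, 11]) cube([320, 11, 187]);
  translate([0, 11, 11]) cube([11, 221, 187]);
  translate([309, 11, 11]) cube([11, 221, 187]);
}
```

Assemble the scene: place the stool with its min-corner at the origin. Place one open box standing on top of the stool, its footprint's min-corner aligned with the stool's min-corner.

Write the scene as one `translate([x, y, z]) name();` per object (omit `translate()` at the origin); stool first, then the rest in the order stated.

stool();
translate([0, 0, 426]) open_box();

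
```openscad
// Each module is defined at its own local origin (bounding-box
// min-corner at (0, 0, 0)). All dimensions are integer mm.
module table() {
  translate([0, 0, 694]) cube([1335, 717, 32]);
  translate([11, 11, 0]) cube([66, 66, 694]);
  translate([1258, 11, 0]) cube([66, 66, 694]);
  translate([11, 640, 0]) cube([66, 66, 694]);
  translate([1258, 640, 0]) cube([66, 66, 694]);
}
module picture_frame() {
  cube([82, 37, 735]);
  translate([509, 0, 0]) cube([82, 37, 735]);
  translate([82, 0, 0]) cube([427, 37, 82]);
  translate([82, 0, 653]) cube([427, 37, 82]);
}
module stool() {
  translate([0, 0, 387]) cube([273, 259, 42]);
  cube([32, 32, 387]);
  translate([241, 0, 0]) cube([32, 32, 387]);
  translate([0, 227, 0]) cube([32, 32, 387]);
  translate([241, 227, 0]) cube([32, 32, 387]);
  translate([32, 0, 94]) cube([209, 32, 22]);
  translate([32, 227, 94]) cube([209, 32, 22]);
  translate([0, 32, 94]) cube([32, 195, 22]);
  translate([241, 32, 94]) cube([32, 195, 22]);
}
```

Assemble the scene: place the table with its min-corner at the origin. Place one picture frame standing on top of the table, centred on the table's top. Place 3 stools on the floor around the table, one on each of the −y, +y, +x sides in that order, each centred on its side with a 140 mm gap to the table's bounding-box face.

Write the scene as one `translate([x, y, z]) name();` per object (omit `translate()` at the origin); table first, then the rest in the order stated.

table();
translate([372, 340, 726]) picture_frame();
translate([531, -399, 0]) stool();
translate([531, 857, 0]) stool();
translate([1475, 229, 0]) stool();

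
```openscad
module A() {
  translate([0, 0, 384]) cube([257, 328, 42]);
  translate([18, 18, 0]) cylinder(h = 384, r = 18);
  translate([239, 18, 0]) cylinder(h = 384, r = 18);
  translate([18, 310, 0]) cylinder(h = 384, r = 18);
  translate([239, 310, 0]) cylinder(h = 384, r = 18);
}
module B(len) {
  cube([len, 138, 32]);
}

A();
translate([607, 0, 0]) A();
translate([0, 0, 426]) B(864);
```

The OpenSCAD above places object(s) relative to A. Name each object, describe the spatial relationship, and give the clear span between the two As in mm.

Second stool starts at x = 607; first ends at x = 257; clear span = 607 − 257 = 350 mm.

A is a stool. B is a beam. A beam spans the tops of two stools. The clear span between the two stools is 350 mm.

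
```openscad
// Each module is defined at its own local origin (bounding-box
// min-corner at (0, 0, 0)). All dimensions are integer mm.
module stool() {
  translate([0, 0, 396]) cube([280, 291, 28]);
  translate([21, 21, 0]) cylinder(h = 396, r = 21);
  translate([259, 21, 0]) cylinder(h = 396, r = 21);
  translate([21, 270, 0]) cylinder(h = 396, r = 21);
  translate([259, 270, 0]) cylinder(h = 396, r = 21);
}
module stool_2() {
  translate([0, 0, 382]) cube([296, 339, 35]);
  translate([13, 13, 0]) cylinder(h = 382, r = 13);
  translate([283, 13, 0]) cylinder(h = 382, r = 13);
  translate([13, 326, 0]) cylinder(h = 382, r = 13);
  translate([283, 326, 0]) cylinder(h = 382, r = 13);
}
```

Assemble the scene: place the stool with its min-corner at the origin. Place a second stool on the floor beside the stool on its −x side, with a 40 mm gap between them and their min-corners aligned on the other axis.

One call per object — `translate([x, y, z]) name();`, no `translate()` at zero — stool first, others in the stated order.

stool();
translate([-336, 0, 0]) stool_2();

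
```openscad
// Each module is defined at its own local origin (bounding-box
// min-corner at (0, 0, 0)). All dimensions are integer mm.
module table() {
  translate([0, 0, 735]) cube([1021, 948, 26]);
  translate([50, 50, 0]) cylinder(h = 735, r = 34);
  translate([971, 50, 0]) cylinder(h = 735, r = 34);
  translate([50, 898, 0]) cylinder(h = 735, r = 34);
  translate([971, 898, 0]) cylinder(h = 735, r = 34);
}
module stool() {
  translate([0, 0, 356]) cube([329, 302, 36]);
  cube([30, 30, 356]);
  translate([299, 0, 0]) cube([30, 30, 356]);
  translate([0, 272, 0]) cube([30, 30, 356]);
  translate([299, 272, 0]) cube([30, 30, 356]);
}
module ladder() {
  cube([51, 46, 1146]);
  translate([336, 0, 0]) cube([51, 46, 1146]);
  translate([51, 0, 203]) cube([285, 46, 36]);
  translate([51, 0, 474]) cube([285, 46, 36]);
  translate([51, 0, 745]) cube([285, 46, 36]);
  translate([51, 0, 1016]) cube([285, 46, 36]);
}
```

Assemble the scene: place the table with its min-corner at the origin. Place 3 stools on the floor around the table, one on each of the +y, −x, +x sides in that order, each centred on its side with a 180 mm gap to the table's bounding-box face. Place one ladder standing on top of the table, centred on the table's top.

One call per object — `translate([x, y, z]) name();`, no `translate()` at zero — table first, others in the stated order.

table();
translate([346, 1128, 0]) stool();
translate([-509, 323, 0]) stool();
translate([1201, 323, 0]) stool();
translate([317, 451, 761]) ladder();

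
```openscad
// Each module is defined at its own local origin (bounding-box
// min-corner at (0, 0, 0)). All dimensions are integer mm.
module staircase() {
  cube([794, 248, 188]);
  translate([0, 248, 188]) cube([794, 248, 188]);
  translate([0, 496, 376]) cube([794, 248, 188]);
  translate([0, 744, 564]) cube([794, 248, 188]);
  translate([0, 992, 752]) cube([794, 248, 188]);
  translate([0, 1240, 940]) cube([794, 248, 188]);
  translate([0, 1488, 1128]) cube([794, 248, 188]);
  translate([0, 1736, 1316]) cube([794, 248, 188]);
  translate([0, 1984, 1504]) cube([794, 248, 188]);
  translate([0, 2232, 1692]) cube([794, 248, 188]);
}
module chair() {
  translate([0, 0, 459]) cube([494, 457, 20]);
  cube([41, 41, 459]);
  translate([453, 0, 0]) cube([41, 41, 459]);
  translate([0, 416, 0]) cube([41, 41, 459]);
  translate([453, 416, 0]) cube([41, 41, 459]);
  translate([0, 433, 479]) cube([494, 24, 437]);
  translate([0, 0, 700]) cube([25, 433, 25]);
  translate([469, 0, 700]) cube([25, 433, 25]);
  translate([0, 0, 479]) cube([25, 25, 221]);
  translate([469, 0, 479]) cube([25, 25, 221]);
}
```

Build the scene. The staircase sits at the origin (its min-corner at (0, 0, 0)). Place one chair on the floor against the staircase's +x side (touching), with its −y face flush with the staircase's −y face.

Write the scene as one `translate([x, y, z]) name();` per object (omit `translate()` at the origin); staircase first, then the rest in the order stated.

staircase();
translate([794, 0, 0]) chair();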